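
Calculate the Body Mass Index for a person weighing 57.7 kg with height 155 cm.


BMI = weight / height^2
height = 155 cm = 1.55 m
BMI = 57.7 / 1.55^2
BMI = 24.02 kg/m^2


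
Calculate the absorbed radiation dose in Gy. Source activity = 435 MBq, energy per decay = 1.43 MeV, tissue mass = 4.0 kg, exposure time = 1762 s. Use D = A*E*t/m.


A = 435 MBq = 4.3500e+08 Bq
E = 1.43 MeV = 2.29086e-13 J
D = A*E*t/m = 4.3500e+08*2.29086e-13*1762/4.0
D = 0.0439 Gy


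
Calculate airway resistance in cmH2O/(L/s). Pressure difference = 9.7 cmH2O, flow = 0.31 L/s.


R = dP / flow
R = 9.7 / 0.31
R = 31.29 cmH2O/(L/s)


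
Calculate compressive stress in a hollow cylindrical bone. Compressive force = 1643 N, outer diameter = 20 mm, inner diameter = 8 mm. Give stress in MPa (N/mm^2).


A = pi*(r_o^2 - r_i^2)
r_o = 10 mm, r_i = 4 mm
A = 263.894 mm^2
sigma = F/A = 1643 / 263.894
sigma = 6.226 MPa


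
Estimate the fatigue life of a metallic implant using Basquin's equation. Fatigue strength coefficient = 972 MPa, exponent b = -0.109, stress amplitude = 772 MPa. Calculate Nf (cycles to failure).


sigma_a = sigma_f' * (2Nf)^b
2Nf = (sigma_a/sigma_f')^(1/b)
2Nf = (772/972)^(1/-0.109)
2Nf = 8.2771421
Nf = 4.139


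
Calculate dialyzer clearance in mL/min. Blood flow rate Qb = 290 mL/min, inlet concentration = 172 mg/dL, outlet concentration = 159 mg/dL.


K = Qb * (Cb_in - Cb_out) / Cb_in
K = 290 * (172 - 159) / 172
K = 21.92 mL/min


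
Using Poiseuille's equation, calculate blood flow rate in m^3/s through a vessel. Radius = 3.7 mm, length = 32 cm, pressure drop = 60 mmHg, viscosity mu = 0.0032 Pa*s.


Q = pi*r^4*dP / (8*mu*L)
r = 0.0037 m, L = 0.32 m
dP = 60 mmHg = 7999.32 Pa
Q = 5.7494e-04 m^3/s


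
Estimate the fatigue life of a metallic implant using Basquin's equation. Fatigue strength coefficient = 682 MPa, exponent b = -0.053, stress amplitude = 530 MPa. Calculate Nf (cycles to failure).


sigma_a = sigma_f' * (2Nf)^b
2Nf = (sigma_a/sigma_f')^(1/b)
2Nf = (530/682)^(1/-0.053)
2Nf = 116.46574
Nf = 58.23


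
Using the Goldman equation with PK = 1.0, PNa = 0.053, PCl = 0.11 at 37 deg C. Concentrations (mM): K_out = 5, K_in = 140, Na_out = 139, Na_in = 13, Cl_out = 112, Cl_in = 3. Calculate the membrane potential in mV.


Vm = (RT/F)*ln((PK*Ko + PNa*Nao + PCl*Cli)/(PK*Ki + PNa*Nai + PCl*Clo))
Numer = 12.697, Denom = 153.009
Vm = -66.52 mV


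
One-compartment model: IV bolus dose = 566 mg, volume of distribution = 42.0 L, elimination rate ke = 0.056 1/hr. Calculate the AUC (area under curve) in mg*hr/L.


C0 = Dose/Vd = 566/42.0 = 13.4762 mg/L
AUC = C0/ke = 13.4762/0.056
AUC = 240.6 mg*hr/L


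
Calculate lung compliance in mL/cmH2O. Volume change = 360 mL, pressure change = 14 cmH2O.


C = dV / dP
C = 360 / 14
C = 25.71 mL/cmH2O


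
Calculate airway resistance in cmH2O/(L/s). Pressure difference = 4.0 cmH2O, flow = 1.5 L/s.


R = dP / flow
R = 4.0 / 1.5
R = 2.667 cmH2O/(L/s)


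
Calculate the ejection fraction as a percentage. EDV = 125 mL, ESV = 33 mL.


SV = EDV - ESV = 125 - 33 = 92 mL
EF = SV/EDV * 100 = 92/125 * 100
EF = 73.6%


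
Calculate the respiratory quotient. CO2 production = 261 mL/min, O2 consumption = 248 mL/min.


RQ = VCO2 / VO2
RQ = 261 / 248
RQ = 1.052


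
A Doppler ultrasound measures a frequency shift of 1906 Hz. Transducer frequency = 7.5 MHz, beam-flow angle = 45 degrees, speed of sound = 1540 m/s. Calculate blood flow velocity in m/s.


v = fd * c / (2 * f0 * cos(theta))
v = 1906 * 1540 / (2 * 7.5000e+06 * cos(45))
v = 0.2767 m/s


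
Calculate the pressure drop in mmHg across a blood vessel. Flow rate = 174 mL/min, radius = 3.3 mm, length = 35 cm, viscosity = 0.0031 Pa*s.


dP = 8*mu*L*Q / (pi*r^4)
Q = 174 mL/min = 2.9e-06 m^3/s
dP = 67.5635 Pa = 67.5635 / 133.322 mmHg = 0.5068 mmHg


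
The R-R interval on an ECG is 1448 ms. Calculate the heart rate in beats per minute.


HR = 60 / RR_interval(s)
RR = 1448 ms = 1.448 s
HR = 60 / 1.448 = 41.44 bpm


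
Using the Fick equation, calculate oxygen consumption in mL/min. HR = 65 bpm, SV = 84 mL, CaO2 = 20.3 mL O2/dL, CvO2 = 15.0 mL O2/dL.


CO = HR*SV = 65*84/1000 = 5.46 L/min
a-v O2 diff = 20.3 - 15.0 = 5.3 mL/dL
VO2 = CO * (CaO2-CvO2) * 10 dL/L
VO2 = 5.46 * 5.3 * 10
VO2 = 289.4 mL/min


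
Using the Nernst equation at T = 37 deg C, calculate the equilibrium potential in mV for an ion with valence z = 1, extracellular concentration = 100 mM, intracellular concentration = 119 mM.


E = (RT/(zF)) * ln(C_out/C_in)
T = 37 + 273.15 = 310.15 K
E = (8.314 * 310.15 / (1 * 96485)) * ln(100/119)
E = -4.649 mV


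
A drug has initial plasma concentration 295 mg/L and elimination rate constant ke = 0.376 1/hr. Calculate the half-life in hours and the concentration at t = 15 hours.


t_half = ln(2) / ke = 0.693147 / 0.376 = 1.843 hr
C(t) = C0 * exp(-ke*t) = 295 * exp(-0.376*15)
C(15) = 1.048 mg/L


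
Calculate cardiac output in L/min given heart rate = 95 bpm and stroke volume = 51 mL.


CO = HR * SV
CO = 95 * 51 / 1000
CO = 4.845 L/min


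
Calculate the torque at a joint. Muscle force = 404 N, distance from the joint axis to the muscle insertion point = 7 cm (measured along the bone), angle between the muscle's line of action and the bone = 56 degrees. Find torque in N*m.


Torque = F * d * sin(theta)   (moment arm = d*sin(theta))
d = 7 cm = 0.07 m
Torque = 404 * 0.07 * sin(56)
Torque = 23.45 N*m


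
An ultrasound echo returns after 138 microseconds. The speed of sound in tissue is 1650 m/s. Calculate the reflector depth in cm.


depth = c * t / 2
t = 138 us = 1.3800e-04 s
depth = 1650 * 1.3800e-04 / 2
depth = 0.11385 m = 11.385 cm


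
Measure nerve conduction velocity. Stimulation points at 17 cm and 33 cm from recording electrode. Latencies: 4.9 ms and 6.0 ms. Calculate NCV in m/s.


Distance = (33 - 17) / 100 = 0.16 m
dt = (6.0 - 4.9) / 1000 = 0.0011 s
NCV = dist / dt = 145.5 m/s


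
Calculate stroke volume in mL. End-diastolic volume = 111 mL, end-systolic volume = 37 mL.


SV = EDV - ESV
SV = 111 - 37
SV = 74 mL


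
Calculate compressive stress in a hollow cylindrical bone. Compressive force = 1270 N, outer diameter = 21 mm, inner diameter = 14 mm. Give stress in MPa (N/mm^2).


A = pi*(r_o^2 - r_i^2)
r_o = 10.5 mm, r_i = 7 mm
A = 192.423 mm^2
sigma = F/A = 1270 / 192.423
sigma = 6.6 MPa


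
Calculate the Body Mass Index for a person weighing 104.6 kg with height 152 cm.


BMI = weight / height^2
height = 152 cm = 1.52 m
BMI = 104.6 / 1.52^2
BMI = 45.27 kg/m^2


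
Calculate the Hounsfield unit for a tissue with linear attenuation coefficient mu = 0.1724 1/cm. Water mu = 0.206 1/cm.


HU = ((mu_tissue - mu_water) / mu_water) * 1000
HU = ((0.1724 - 0.206) / 0.206) * 1000
HU = -163.1


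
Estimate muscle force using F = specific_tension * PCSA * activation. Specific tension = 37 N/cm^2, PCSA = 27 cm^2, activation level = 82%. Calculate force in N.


F = sigma * PCSA * activation
F = 37 * 27 * 0.82
F = 819.2 N


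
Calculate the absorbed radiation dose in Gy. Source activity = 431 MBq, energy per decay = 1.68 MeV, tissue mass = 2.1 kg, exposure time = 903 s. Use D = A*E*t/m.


A = 431 MBq = 4.3100e+08 Bq
E = 1.68 MeV = 2.69136e-13 J
D = A*E*t/m = 4.3100e+08*2.69136e-13*903/2.1
D = 0.04988 Gy


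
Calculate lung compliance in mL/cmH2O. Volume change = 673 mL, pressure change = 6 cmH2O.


C = dV / dP
C = 673 / 6
C = 112.2 mL/cmH2O


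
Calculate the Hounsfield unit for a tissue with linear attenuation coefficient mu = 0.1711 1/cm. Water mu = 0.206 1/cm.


HU = ((mu_tissue - mu_water) / mu_water) * 1000
HU = ((0.1711 - 0.206) / 0.206) * 1000
HU = -169.4


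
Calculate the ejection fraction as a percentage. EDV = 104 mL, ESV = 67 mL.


SV = EDV - ESV = 104 - 67 = 37 mL
EF = SV/EDV * 100 = 37/104 * 100
EF = 35.58%


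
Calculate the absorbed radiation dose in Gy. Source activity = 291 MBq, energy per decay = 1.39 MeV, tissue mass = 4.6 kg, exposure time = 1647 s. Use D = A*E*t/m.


A = 291 MBq = 2.9100e+08 Bq
E = 1.39 MeV = 2.22678e-13 J
D = A*E*t/m = 2.9100e+08*2.22678e-13*1647/4.6
D = 0.0232 Gy


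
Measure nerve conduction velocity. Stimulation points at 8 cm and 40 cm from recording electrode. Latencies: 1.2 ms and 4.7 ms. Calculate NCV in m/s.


Distance = (40 - 8) / 100 = 0.32 m
dt = (4.7 - 1.2) / 1000 = 0.0035 s
NCV = dist / dt = 91.43 m/s


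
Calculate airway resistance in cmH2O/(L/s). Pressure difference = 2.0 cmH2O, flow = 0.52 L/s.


R = dP / flow
R = 2.0 / 0.52
R = 3.846 cmH2O/(L/s)


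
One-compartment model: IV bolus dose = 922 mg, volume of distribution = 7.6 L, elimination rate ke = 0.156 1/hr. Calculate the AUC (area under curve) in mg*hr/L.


C0 = Dose/Vd = 922/7.6 = 121.316 mg/L
AUC = C0/ke = 121.316/0.156
AUC = 777.7 mg*hr/L


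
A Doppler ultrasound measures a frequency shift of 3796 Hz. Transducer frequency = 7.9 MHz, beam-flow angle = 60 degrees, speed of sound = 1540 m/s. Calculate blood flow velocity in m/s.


v = fd * c / (2 * f0 * cos(theta))
v = 3796 * 1540 / (2 * 7.9000e+06 * cos(60))
v = 0.74 m/s


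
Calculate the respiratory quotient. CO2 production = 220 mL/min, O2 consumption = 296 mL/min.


RQ = VCO2 / VO2
RQ = 220 / 296
RQ = 0.7432


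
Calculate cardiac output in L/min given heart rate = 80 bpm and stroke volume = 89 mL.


CO = HR * SV
CO = 80 * 89 / 1000
CO = 7.12 L/min


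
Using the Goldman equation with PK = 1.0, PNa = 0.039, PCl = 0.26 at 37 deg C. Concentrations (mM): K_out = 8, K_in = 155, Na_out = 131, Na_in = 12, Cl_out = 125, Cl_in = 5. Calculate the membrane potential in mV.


Vm = (RT/F)*ln((PK*Ko + PNa*Nao + PCl*Cli)/(PK*Ki + PNa*Nai + PCl*Clo))
Numer = 14.409, Denom = 187.968
Vm = -68.64 mV


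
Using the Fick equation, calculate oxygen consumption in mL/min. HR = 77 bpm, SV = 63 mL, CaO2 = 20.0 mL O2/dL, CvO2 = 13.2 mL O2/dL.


CO = HR*SV = 77*63/1000 = 4.851 L/min
a-v O2 diff = 20.0 - 13.2 = 6.8 mL/dL
VO2 = CO * (CaO2-CvO2) * 10 dL/L
VO2 = 4.851 * 6.8 * 10
VO2 = 329.9 mL/min


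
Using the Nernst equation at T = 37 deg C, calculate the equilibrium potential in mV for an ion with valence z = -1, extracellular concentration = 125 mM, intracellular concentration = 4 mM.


E = (RT/(zF)) * ln(C_out/C_in)
T = 37 + 273.15 = 310.15 K
E = (8.314 * 310.15 / (-1 * 96485)) * ln(125/4)
E = -91.99 mV


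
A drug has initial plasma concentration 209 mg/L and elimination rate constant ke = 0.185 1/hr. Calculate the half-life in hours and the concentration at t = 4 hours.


t_half = ln(2) / ke = 0.693147 / 0.185 = 3.747 hr
C(t) = C0 * exp(-ke*t) = 209 * exp(-0.185*4)
C(4) = 99.72 mg/L


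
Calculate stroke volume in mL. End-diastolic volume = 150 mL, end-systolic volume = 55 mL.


SV = EDV - ESV
SV = 150 - 55
SV = 95 mL


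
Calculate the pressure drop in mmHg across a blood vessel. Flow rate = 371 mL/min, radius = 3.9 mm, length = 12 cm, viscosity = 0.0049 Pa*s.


dP = 8*mu*L*Q / (pi*r^4)
Q = 371 mL/min = 6.18333e-06 m^3/s
dP = 40.0204 Pa = 40.0204 / 133.322 mmHg = 0.3002 mmHg


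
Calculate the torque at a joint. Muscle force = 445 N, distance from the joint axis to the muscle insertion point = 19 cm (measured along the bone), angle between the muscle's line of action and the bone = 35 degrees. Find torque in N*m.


Torque = F * d * sin(theta)   (moment arm = d*sin(theta))
d = 19 cm = 0.19 m
Torque = 445 * 0.19 * sin(35)
Torque = 48.5 N*m


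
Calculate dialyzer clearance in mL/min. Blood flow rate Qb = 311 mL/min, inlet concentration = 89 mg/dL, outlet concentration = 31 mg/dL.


K = Qb * (Cb_in - Cb_out) / Cb_in
K = 311 * (89 - 31) / 89
K = 202.7 mL/min


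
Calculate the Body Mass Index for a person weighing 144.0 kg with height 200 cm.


BMI = weight / height^2
height = 200 cm = 2 m
BMI = 144.0 / 2^2
BMI = 36 kg/m^2


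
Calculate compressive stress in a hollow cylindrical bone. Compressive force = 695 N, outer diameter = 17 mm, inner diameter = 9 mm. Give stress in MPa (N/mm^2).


A = pi*(r_o^2 - r_i^2)
r_o = 8.5 mm, r_i = 4.5 mm
A = 163.363 mm^2
sigma = F/A = 695 / 163.363
sigma = 4.254 MPa


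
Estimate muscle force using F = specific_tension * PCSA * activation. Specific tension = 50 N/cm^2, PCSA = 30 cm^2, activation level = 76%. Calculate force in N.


F = sigma * PCSA * activation
F = 50 * 30 * 0.76
F = 1140 N


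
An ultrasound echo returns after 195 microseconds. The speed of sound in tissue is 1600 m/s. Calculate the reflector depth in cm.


depth = c * t / 2
t = 195 us = 1.9500e-04 s
depth = 1600 * 1.9500e-04 / 2
depth = 0.156 m = 15.6 cm


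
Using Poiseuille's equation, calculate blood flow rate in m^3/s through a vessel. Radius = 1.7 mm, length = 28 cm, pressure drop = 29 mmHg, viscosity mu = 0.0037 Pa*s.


Q = pi*r^4*dP / (8*mu*L)
r = 0.0017 m, L = 0.28 m
dP = 29 mmHg = 3866.338 Pa
Q = 1.2240e-05 m^3/s


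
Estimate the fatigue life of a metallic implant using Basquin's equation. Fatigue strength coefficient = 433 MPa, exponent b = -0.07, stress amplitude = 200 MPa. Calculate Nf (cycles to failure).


sigma_a = sigma_f' * (2Nf)^b
2Nf = (sigma_a/sigma_f')^(1/b)
2Nf = (200/433)^(1/-0.07)
2Nf = 61980.593
Nf = 3.099e+04


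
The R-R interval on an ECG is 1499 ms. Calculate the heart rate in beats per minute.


HR = 60 / RR_interval(s)
RR = 1499 ms = 1.499 s
HR = 60 / 1.499 = 40.03 bpm


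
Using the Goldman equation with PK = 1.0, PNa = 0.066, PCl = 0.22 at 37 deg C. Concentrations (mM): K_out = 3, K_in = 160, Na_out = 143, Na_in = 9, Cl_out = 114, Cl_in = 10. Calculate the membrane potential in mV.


Vm = (RT/F)*ln((PK*Ko + PNa*Nao + PCl*Cli)/(PK*Ki + PNa*Nai + PCl*Clo))
Numer = 14.638, Denom = 185.674
Vm = -67.89 mV


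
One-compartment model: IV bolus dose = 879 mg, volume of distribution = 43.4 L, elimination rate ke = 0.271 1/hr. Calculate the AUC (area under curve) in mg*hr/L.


C0 = Dose/Vd = 879/43.4 = 20.2535 mg/L
AUC = C0/ke = 20.2535/0.271
AUC = 74.74 mg*hr/L


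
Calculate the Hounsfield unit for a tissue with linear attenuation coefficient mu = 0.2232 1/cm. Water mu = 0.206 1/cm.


HU = ((mu_tissue - mu_water) / mu_water) * 1000
HU = ((0.2232 - 0.206) / 0.206) * 1000
HU = 83.5


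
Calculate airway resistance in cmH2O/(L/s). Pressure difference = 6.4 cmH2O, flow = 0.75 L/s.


R = dP / flow
R = 6.4 / 0.75
R = 8.533 cmH2O/(L/s)


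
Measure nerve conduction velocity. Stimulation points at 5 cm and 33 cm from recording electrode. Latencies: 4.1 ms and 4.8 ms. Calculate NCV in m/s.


Distance = (33 - 5) / 100 = 0.28 m
dt = (4.8 - 4.1) / 1000 = 7.0000e-04 s
NCV = dist / dt = 400 m/s


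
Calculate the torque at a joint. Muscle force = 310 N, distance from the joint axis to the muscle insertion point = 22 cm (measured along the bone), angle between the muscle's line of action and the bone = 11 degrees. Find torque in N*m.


Torque = F * d * sin(theta)   (moment arm = d*sin(theta))
d = 22 cm = 0.22 m
Torque = 310 * 0.22 * sin(11)
Torque = 13.01 N*m


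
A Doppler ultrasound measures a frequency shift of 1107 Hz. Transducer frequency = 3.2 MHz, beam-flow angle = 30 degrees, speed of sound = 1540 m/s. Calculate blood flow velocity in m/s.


v = fd * c / (2 * f0 * cos(theta))
v = 1107 * 1540 / (2 * 3.2000e+06 * cos(30))
v = 0.3076 m/s


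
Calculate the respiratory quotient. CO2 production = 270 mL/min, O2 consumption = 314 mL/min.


RQ = VCO2 / VO2
RQ = 270 / 314
RQ = 0.8599


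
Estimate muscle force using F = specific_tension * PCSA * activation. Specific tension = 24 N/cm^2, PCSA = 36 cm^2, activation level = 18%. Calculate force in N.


F = sigma * PCSA * activation
F = 24 * 36 * 0.18
F = 155.5 N


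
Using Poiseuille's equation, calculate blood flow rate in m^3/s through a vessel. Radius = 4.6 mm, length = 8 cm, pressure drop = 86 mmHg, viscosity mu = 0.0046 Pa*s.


Q = pi*r^4*dP / (8*mu*L)
r = 0.0046 m, L = 0.08 m
dP = 86 mmHg = 11465.692 Pa
Q = 0.005478 m^3/s


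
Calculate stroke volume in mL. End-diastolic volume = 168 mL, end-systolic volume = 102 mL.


SV = EDV - ESV
SV = 168 - 102
SV = 66 mL


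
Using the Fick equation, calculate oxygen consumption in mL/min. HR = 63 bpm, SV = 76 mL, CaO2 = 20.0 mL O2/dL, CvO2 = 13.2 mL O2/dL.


CO = HR*SV = 63*76/1000 = 4.788 L/min
a-v O2 diff = 20.0 - 13.2 = 6.8 mL/dL
VO2 = CO * (CaO2-CvO2) * 10 dL/L
VO2 = 4.788 * 6.8 * 10
VO2 = 325.6 mL/min


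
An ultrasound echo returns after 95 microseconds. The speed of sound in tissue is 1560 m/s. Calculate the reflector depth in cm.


depth = c * t / 2
t = 95 us = 9.5000e-05 s
depth = 1560 * 9.5000e-05 / 2
depth = 0.0741 m = 7.41 cm


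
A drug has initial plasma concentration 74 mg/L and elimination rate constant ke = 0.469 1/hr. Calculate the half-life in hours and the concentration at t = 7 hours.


t_half = ln(2) / ke = 0.693147 / 0.469 = 1.478 hr
C(t) = C0 * exp(-ke*t) = 74 * exp(-0.469*7)
C(7) = 2.776 mg/L


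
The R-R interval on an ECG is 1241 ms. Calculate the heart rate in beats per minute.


HR = 60 / RR_interval(s)
RR = 1241 ms = 1.241 s
HR = 60 / 1.241 = 48.35 bpm


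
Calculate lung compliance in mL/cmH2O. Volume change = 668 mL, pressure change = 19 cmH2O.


C = dV / dP
C = 668 / 19
C = 35.16 mL/cmH2O


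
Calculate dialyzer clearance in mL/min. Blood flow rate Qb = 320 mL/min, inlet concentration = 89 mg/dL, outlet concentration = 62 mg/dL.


K = Qb * (Cb_in - Cb_out) / Cb_in
K = 320 * (89 - 62) / 89
K = 97.08 mL/min


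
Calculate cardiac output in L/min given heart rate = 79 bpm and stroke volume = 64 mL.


CO = HR * SV
CO = 79 * 64 / 1000
CO = 5.056 L/min


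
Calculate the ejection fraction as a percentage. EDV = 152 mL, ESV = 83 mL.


SV = EDV - ESV = 152 - 83 = 69 mL
EF = SV/EDV * 100 = 69/152 * 100
EF = 45.39%


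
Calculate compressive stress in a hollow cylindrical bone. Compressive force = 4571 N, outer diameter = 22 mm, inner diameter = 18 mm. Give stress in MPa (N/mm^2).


A = pi*(r_o^2 - r_i^2)
r_o = 11 mm, r_i = 9 mm
A = 125.664 mm^2
sigma = F/A = 4571 / 125.664
sigma = 36.37 MPa


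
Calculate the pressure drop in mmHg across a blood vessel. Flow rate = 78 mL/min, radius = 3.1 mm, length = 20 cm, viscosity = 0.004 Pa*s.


dP = 8*mu*L*Q / (pi*r^4)
Q = 78 mL/min = 1.3e-06 m^3/s
dP = 28.6765 Pa = 28.6765 / 133.322 mmHg = 0.2151 mmHg


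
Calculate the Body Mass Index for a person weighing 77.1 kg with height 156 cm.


BMI = weight / height^2
height = 156 cm = 1.56 m
BMI = 77.1 / 1.56^2
BMI = 31.68 kg/m^2


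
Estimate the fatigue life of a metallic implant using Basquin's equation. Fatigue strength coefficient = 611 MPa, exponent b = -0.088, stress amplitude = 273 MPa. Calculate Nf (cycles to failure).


sigma_a = sigma_f' * (2Nf)^b
2Nf = (sigma_a/sigma_f')^(1/b)
2Nf = (273/611)^(1/-0.088)
2Nf = 9460.0354
Nf = 4730


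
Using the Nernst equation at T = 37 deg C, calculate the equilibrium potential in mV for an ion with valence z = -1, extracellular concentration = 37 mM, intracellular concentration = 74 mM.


E = (RT/(zF)) * ln(C_out/C_in)
T = 37 + 273.15 = 310.15 K
E = (8.314 * 310.15 / (-1 * 96485)) * ln(37/74)
E = 18.52 mV


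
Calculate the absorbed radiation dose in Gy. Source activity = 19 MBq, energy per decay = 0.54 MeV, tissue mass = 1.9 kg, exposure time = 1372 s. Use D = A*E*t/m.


A = 19 MBq = 1.9000e+07 Bq
E = 0.54 MeV = 8.6508e-14 J
D = A*E*t/m = 1.9000e+07*8.6508e-14*1372/1.9
D = 0.001187 Gy


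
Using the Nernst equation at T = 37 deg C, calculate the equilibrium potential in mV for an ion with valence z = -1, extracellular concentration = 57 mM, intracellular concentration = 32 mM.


E = (RT/(zF)) * ln(C_out/C_in)
T = 37 + 273.15 = 310.15 K
E = (8.314 * 310.15 / (-1 * 96485)) * ln(57/32)
E = -15.43 mV


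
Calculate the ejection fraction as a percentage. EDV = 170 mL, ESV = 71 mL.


SV = EDV - ESV = 170 - 71 = 99 mL
EF = SV/EDV * 100 = 99/170 * 100
EF = 58.24%


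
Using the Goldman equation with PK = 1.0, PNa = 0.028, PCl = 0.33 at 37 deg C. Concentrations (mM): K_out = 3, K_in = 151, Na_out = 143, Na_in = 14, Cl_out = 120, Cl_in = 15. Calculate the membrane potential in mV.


Vm = (RT/F)*ln((PK*Ko + PNa*Nao + PCl*Cli)/(PK*Ki + PNa*Nai + PCl*Clo))
Numer = 11.954, Denom = 190.992
Vm = -74.06 mV


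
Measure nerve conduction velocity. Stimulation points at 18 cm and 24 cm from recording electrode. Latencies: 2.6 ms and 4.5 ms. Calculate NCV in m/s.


Distance = (24 - 18) / 100 = 0.06 m
dt = (4.5 - 2.6) / 1000 = 0.0019 s
NCV = dist / dt = 31.58 m/s


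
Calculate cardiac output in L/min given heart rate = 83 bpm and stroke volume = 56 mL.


CO = HR * SV
CO = 83 * 56 / 1000
CO = 4.648 L/min


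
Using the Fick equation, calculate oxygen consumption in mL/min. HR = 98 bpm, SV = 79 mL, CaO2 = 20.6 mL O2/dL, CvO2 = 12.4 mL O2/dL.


CO = HR*SV = 98*79/1000 = 7.742 L/min
a-v O2 diff = 20.6 - 12.4 = 8.2 mL/dL
VO2 = CO * (CaO2-CvO2) * 10 dL/L
VO2 = 7.742 * 8.2 * 10
VO2 = 634.8 mL/min


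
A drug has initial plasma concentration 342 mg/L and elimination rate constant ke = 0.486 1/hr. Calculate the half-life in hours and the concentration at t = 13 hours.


t_half = ln(2) / ke = 0.693147 / 0.486 = 1.426 hr
C(t) = C0 * exp(-ke*t) = 342 * exp(-0.486*13)
C(13) = 0.6168 mg/L


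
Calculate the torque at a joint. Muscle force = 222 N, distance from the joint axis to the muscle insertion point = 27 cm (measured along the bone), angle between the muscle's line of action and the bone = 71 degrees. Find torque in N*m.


Torque = F * d * sin(theta)   (moment arm = d*sin(theta))
d = 27 cm = 0.27 m
Torque = 222 * 0.27 * sin(71)
Torque = 56.67 N*m


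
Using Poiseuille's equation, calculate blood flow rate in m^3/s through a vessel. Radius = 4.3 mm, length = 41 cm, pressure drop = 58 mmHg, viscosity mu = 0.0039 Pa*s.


Q = pi*r^4*dP / (8*mu*L)
r = 0.0043 m, L = 0.41 m
dP = 58 mmHg = 7732.676 Pa
Q = 6.4925e-04 m^3/s


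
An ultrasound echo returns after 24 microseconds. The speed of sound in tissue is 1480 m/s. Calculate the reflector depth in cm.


depth = c * t / 2
t = 24 us = 2.4000e-05 s
depth = 1480 * 2.4000e-05 / 2
depth = 0.01776 m = 1.776 cm


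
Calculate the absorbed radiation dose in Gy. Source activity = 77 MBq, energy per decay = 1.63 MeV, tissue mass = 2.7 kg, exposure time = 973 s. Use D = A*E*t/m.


A = 77 MBq = 7.7000e+07 Bq
E = 1.63 MeV = 2.61126e-13 J
D = A*E*t/m = 7.7000e+07*2.61126e-13*973/2.7
D = 0.007246 Gy


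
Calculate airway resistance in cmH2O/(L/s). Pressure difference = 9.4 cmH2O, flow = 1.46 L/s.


R = dP / flow
R = 9.4 / 1.46
R = 6.438 cmH2O/(L/s)


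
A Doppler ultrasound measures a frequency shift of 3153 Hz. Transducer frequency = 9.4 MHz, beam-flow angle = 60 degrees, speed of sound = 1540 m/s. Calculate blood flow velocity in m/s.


v = fd * c / (2 * f0 * cos(theta))
v = 3153 * 1540 / (2 * 9.4000e+06 * cos(60))
v = 0.5166 m/s


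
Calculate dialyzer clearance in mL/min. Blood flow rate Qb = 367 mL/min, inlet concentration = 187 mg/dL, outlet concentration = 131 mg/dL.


K = Qb * (Cb_in - Cb_out) / Cb_in
K = 367 * (187 - 131) / 187
K = 109.9 mL/min


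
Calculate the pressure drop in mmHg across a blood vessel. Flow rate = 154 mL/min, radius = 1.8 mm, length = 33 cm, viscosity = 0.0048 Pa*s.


dP = 8*mu*L*Q / (pi*r^4)
Q = 154 mL/min = 2.56667e-06 m^3/s
dP = 986.223 Pa = 986.223 / 133.322 mmHg = 7.397 mmHg


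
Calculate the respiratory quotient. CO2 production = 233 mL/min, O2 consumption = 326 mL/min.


RQ = VCO2 / VO2
RQ = 233 / 326
RQ = 0.7147


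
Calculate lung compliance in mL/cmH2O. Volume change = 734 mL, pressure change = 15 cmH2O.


C = dV / dP
C = 734 / 15
C = 48.93 mL/cmH2O


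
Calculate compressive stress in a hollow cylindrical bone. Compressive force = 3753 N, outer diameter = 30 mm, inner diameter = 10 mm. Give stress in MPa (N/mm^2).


A = pi*(r_o^2 - r_i^2)
r_o = 15 mm, r_i = 5 mm
A = 628.319 mm^2
sigma = F/A = 3753 / 628.319
sigma = 5.973 MPa


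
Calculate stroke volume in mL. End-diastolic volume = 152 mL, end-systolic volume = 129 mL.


SV = EDV - ESV
SV = 152 - 129
SV = 23 mL


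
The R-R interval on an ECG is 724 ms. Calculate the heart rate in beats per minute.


HR = 60 / RR_interval(s)
RR = 724 ms = 0.724 s
HR = 60 / 0.724 = 82.87 bpm


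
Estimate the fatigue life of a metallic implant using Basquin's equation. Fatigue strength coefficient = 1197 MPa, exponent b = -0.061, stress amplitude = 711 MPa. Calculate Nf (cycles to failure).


sigma_a = sigma_f' * (2Nf)^b
2Nf = (sigma_a/sigma_f')^(1/b)
2Nf = (711/1197)^(1/-0.061)
2Nf = 5112.0981
Nf = 2556


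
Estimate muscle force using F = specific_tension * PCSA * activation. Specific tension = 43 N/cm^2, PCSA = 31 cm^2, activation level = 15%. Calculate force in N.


F = sigma * PCSA * activation
F = 43 * 31 * 0.15
F = 199.9 N


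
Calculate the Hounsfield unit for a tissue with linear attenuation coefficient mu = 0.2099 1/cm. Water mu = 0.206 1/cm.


HU = ((mu_tissue - mu_water) / mu_water) * 1000
HU = ((0.2099 - 0.206) / 0.206) * 1000
HU = 18.93


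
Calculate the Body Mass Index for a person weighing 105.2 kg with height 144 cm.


BMI = weight / height^2
height = 144 cm = 1.44 m
BMI = 105.2 / 1.44^2
BMI = 50.73 kg/m^2


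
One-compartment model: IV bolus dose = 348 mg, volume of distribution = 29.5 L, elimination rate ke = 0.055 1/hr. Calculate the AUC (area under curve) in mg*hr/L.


C0 = Dose/Vd = 348/29.5 = 11.7966 mg/L
AUC = C0/ke = 11.7966/0.055
AUC = 214.5 mg*hr/L


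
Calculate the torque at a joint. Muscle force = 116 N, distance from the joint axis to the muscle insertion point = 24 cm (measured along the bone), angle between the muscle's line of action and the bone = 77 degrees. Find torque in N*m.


Torque = F * d * sin(theta)   (moment arm = d*sin(theta))
d = 24 cm = 0.24 m
Torque = 116 * 0.24 * sin(77)
Torque = 27.13 N*m


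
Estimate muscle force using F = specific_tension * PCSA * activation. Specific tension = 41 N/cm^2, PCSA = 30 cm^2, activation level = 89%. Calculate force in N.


F = sigma * PCSA * activation
F = 41 * 30 * 0.89
F = 1095 N


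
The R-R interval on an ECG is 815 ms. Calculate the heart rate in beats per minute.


HR = 60 / RR_interval(s)
RR = 815 ms = 0.815 s
HR = 60 / 0.815 = 73.62 bpm


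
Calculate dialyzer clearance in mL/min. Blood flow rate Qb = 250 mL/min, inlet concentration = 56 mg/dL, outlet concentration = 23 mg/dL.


K = Qb * (Cb_in - Cb_out) / Cb_in
K = 250 * (56 - 23) / 56
K = 147.3 mL/min


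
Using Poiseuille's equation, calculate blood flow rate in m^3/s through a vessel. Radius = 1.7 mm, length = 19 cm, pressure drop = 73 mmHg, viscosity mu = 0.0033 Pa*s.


Q = pi*r^4*dP / (8*mu*L)
r = 0.0017 m, L = 0.19 m
dP = 73 mmHg = 9732.506 Pa
Q = 5.0911e-05 m^3/s


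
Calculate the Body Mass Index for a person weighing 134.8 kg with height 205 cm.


BMI = weight / height^2
height = 205 cm = 2.05 m
BMI = 134.8 / 2.05^2
BMI = 32.08 kg/m^2


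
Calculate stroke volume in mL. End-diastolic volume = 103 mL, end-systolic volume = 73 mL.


SV = EDV - ESV
SV = 103 - 73
SV = 30 mL


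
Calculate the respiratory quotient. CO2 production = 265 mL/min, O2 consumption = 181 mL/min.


RQ = VCO2 / VO2
RQ = 265 / 181
RQ = 1.464


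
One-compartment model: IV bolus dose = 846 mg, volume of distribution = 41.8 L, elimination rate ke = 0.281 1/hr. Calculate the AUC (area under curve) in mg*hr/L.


C0 = Dose/Vd = 846/41.8 = 20.2392 mg/L
AUC = C0/ke = 20.2392/0.281
AUC = 72.03 mg*hr/L


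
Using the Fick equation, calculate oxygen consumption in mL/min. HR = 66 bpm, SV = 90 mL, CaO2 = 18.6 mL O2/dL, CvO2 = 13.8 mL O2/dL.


CO = HR*SV = 66*90/1000 = 5.94 L/min
a-v O2 diff = 18.6 - 13.8 = 4.8 mL/dL
VO2 = CO * (CaO2-CvO2) * 10 dL/L
VO2 = 5.94 * 4.8 * 10
VO2 = 285.1 mL/min


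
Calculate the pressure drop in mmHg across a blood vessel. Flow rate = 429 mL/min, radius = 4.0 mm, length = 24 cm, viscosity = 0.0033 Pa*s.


dP = 8*mu*L*Q / (pi*r^4)
Q = 429 mL/min = 7.15e-06 m^3/s
dP = 56.3289 Pa = 56.3289 / 133.322 mmHg = 0.4225 mmHg


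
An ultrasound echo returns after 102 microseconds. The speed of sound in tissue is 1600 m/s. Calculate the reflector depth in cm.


depth = c * t / 2
t = 102 us = 1.0200e-04 s
depth = 1600 * 1.0200e-04 / 2
depth = 0.0816 m = 8.16 cm


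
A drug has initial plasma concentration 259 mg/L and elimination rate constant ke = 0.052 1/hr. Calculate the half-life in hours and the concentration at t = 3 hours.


t_half = ln(2) / ke = 0.693147 / 0.052 = 13.33 hr
C(t) = C0 * exp(-ke*t) = 259 * exp(-0.052*3)
C(3) = 221.6 mg/L


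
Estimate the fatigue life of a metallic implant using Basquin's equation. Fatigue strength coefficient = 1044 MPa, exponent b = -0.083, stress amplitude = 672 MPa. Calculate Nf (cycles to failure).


sigma_a = sigma_f' * (2Nf)^b
2Nf = (sigma_a/sigma_f')^(1/b)
2Nf = (672/1044)^(1/-0.083)
2Nf = 201.92751
Nf = 101


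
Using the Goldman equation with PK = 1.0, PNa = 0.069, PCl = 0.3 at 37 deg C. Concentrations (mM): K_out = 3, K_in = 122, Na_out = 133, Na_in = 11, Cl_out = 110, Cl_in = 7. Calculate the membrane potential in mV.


Vm = (RT/F)*ln((PK*Ko + PNa*Nao + PCl*Cli)/(PK*Ki + PNa*Nai + PCl*Clo))
Numer = 14.277, Denom = 155.759
Vm = -63.86 mV


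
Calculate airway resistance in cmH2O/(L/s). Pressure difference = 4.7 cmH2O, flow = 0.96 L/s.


R = dP / flow
R = 4.7 / 0.96
R = 4.896 cmH2O/(L/s)


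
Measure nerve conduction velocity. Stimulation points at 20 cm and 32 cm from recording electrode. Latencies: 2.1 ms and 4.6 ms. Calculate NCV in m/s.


Distance = (32 - 20) / 100 = 0.12 m
dt = (4.6 - 2.1) / 1000 = 0.0025 s
NCV = dist / dt = 48 m/s


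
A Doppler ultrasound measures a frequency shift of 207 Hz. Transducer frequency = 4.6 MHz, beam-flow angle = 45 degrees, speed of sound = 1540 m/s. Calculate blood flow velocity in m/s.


v = fd * c / (2 * f0 * cos(theta))
v = 207 * 1540 / (2 * 4.6000e+06 * cos(45))
v = 0.049 m/s


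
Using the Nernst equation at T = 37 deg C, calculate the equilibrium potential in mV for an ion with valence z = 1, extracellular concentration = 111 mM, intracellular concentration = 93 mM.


E = (RT/(zF)) * ln(C_out/C_in)
T = 37 + 273.15 = 310.15 K
E = (8.314 * 310.15 / (1 * 96485)) * ln(111/93)
E = 4.729 mV


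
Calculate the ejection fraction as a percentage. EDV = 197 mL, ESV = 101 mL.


SV = EDV - ESV = 197 - 101 = 96 mL
EF = SV/EDV * 100 = 96/197 * 100
EF = 48.73%


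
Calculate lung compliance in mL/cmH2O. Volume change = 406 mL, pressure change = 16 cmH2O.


C = dV / dP
C = 406 / 16
C = 25.38 mL/cmH2O


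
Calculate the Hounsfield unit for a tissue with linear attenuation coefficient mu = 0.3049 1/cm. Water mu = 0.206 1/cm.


HU = ((mu_tissue - mu_water) / mu_water) * 1000
HU = ((0.3049 - 0.206) / 0.206) * 1000
HU = 480.1


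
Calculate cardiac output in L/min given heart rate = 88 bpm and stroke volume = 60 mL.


CO = HR * SV
CO = 88 * 60 / 1000
CO = 5.28 L/min


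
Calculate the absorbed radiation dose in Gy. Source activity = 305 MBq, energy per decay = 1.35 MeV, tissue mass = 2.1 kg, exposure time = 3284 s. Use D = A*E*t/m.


A = 305 MBq = 3.0500e+08 Bq
E = 1.35 MeV = 2.1627e-13 J
D = A*E*t/m = 3.0500e+08*2.1627e-13*3284/2.1
D = 0.1032 Gy


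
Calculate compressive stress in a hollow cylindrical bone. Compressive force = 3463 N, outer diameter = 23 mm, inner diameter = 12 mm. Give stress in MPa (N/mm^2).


A = pi*(r_o^2 - r_i^2)
r_o = 11.5 mm, r_i = 6 mm
A = 302.378 mm^2
sigma = F/A = 3463 / 302.378
sigma = 11.45 MPa


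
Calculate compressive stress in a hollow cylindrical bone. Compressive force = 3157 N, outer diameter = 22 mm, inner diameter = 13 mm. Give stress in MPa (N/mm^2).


A = pi*(r_o^2 - r_i^2)
r_o = 11 mm, r_i = 6.5 mm
A = 247.4 mm^2
sigma = F/A = 3157 / 247.4
sigma = 12.76 MPa


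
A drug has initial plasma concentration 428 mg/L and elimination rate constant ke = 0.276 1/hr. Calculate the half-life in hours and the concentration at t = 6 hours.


t_half = ln(2) / ke = 0.693147 / 0.276 = 2.511 hr
C(t) = C0 * exp(-ke*t) = 428 * exp(-0.276*6)
C(6) = 81.71 mg/L


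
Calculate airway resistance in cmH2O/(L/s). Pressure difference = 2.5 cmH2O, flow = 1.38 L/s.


R = dP / flow
R = 2.5 / 1.38
R = 1.812 cmH2O/(L/s)


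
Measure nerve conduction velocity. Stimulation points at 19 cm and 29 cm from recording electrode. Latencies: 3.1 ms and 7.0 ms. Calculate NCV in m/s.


Distance = (29 - 19) / 100 = 0.1 m
dt = (7.0 - 3.1) / 1000 = 0.0039 s
NCV = dist / dt = 25.64 m/s


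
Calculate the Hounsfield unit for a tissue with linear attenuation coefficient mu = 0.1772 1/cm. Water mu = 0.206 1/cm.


HU = ((mu_tissue - mu_water) / mu_water) * 1000
HU = ((0.1772 - 0.206) / 0.206) * 1000
HU = -139.8


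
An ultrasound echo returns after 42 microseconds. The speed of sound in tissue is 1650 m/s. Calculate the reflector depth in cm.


depth = c * t / 2
t = 42 us = 4.2000e-05 s
depth = 1650 * 4.2000e-05 / 2
depth = 0.03465 m = 3.465 cm


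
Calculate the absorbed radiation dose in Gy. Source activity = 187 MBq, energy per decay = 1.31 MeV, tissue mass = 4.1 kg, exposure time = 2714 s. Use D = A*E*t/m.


A = 187 MBq = 1.8700e+08 Bq
E = 1.31 MeV = 2.09862e-13 J
D = A*E*t/m = 1.8700e+08*2.09862e-13*2714/4.1
D = 0.02598 Gy


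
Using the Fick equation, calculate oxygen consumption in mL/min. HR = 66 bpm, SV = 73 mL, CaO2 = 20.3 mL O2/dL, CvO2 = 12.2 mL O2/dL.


CO = HR*SV = 66*73/1000 = 4.818 L/min
a-v O2 diff = 20.3 - 12.2 = 8.1 mL/dL
VO2 = CO * (CaO2-CvO2) * 10 dL/L
VO2 = 4.818 * 8.1 * 10
VO2 = 390.3 mL/min


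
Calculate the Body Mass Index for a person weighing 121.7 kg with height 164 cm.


BMI = weight / height^2
height = 164 cm = 1.64 m
BMI = 121.7 / 1.64^2
BMI = 45.25 kg/m^2


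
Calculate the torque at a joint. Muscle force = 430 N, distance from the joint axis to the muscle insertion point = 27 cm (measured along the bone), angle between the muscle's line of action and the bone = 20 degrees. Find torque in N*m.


Torque = F * d * sin(theta)   (moment arm = d*sin(theta))
d = 27 cm = 0.27 m
Torque = 430 * 0.27 * sin(20)
Torque = 39.71 N*m


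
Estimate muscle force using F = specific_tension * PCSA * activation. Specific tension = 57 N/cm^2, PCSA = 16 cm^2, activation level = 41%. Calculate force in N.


F = sigma * PCSA * activation
F = 57 * 16 * 0.41
F = 373.9 N


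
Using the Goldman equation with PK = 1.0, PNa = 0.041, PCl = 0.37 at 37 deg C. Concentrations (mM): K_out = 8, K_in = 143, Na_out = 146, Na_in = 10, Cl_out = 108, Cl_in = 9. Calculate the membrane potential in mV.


Vm = (RT/F)*ln((PK*Ko + PNa*Nao + PCl*Cli)/(PK*Ki + PNa*Nai + PCl*Clo))
Numer = 17.316, Denom = 183.37
Vm = -63.07 mV


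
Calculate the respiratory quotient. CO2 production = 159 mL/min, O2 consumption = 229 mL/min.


RQ = VCO2 / VO2
RQ = 159 / 229
RQ = 0.6943


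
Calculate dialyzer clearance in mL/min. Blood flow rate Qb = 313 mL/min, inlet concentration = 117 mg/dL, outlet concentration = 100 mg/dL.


K = Qb * (Cb_in - Cb_out) / Cb_in
K = 313 * (117 - 100) / 117
K = 45.48 mL/min


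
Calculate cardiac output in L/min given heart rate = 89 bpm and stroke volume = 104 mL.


CO = HR * SV
CO = 89 * 104 / 1000
CO = 9.256 L/min


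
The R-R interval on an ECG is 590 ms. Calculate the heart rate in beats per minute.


HR = 60 / RR_interval(s)
RR = 590 ms = 0.59 s
HR = 60 / 0.59 = 101.7 bpm


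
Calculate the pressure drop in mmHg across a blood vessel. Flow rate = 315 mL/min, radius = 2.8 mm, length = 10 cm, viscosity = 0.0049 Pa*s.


dP = 8*mu*L*Q / (pi*r^4)
Q = 315 mL/min = 5.25e-06 m^3/s
dP = 106.577 Pa = 106.577 / 133.322 mmHg = 0.7994 mmHg


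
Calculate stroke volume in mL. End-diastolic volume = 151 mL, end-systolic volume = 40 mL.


SV = EDV - ESV
SV = 151 - 40
SV = 111 mL


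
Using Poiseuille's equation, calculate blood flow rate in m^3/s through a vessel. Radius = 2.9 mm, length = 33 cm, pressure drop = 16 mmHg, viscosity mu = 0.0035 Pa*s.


Q = pi*r^4*dP / (8*mu*L)
r = 0.0029 m, L = 0.33 m
dP = 16 mmHg = 2133.152 Pa
Q = 5.1297e-05 m^3/s


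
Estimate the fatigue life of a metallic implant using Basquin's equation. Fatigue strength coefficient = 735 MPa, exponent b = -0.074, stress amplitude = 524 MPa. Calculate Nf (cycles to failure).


sigma_a = sigma_f' * (2Nf)^b
2Nf = (sigma_a/sigma_f')^(1/b)
2Nf = (524/735)^(1/-0.074)
2Nf = 96.803842
Nf = 48.4


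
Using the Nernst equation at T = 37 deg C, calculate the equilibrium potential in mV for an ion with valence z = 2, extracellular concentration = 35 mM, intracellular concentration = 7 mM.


E = (RT/(zF)) * ln(C_out/C_in)
T = 37 + 273.15 = 310.15 K
E = (8.314 * 310.15 / (2 * 96485)) * ln(35/7)
E = 21.51 mV


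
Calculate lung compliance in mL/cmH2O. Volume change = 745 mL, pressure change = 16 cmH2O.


C = dV / dP
C = 745 / 16
C = 46.56 mL/cmH2O


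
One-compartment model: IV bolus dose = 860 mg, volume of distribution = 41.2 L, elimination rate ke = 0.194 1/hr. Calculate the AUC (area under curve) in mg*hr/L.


C0 = Dose/Vd = 860/41.2 = 20.8738 mg/L
AUC = C0/ke = 20.8738/0.194
AUC = 107.6 mg*hr/L


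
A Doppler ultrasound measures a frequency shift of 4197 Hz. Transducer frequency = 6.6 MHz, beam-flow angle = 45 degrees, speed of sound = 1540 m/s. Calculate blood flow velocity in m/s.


v = fd * c / (2 * f0 * cos(theta))
v = 4197 * 1540 / (2 * 6.6000e+06 * cos(45))
v = 0.6925 m/s


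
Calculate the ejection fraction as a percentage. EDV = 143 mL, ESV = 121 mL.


SV = EDV - ESV = 143 - 121 = 22 mL
EF = SV/EDV * 100 = 22/143 * 100
EF = 15.38%


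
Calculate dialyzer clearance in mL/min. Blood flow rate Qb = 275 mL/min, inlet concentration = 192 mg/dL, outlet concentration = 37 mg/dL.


K = Qb * (Cb_in - Cb_out) / Cb_in
K = 275 * (192 - 37) / 192
K = 222 mL/min


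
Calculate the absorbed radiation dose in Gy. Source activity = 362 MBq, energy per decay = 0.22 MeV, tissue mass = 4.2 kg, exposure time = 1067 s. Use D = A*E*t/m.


A = 362 MBq = 3.6200e+08 Bq
E = 0.22 MeV = 3.5244e-14 J
D = A*E*t/m = 3.6200e+08*3.5244e-14*1067/4.2
D = 0.003241 Gy


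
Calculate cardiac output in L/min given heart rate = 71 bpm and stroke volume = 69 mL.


CO = HR * SV
CO = 71 * 69 / 1000
CO = 4.899 L/min


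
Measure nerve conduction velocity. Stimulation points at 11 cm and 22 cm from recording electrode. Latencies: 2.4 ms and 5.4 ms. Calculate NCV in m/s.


Distance = (22 - 11) / 100 = 0.11 m
dt = (5.4 - 2.4) / 1000 = 0.003 s
NCV = dist / dt = 36.67 m/s


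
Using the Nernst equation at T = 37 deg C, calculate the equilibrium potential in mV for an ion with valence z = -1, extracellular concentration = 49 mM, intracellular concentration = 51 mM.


E = (RT/(zF)) * ln(C_out/C_in)
T = 37 + 273.15 = 310.15 K
E = (8.314 * 310.15 / (-1 * 96485)) * ln(49/51)
E = 1.069 mV


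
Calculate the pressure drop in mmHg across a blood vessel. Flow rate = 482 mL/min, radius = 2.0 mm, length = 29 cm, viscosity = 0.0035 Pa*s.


dP = 8*mu*L*Q / (pi*r^4)
Q = 482 mL/min = 8.03333e-06 m^3/s
dP = 1297.72 Pa = 1297.72 / 133.322 mmHg = 9.734 mmHg


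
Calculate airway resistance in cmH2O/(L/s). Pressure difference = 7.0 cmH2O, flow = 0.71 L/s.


R = dP / flow
R = 7.0 / 0.71
R = 9.859 cmH2O/(L/s)


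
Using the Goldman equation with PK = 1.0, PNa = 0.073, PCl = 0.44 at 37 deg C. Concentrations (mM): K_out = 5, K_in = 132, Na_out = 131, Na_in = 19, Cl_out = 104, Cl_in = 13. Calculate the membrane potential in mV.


Vm = (RT/F)*ln((PK*Ko + PNa*Nao + PCl*Cli)/(PK*Ki + PNa*Nai + PCl*Clo))
Numer = 20.283, Denom = 179.147
Vm = -58.22 mV
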